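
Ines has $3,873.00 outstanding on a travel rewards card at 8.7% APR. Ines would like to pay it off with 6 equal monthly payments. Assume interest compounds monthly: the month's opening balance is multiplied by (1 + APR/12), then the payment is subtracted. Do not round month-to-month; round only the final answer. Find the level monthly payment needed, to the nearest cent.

$661.98

Monthly rate r = 8.7%/12 = 0.725% = 0.00725.
Level-payment amortization: P = B₀·r / (1 − (1+r)^(−n)) = 3873.00·0.00725 / (1 − 1.00725^(−6)).
Denominator 1 − (1+r)^(−6) = 0.0424171847.
P = 28.0792 / 0.0424171847 ≈ 661.98.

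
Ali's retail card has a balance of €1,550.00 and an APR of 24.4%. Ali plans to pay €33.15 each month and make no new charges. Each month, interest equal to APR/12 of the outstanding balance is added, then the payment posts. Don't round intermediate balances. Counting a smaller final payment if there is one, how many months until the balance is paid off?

Monthly rate r = 24.4%/12 = 2.03333% = 0.0203333.
Recurrence: B ← B·(1+r) − €33.15.
Month 1: interest €31.52; balance after payment €1,548.37.
Month 2: interest €31.48; balance after payment €1,546.70.
Closed form: n = −ln(1 − rB₀/P)/ln(1+r) = −ln(0.049271)/ln(1.02033) ≈ 149.554, so the balance reaches zero during payment 150.

150 months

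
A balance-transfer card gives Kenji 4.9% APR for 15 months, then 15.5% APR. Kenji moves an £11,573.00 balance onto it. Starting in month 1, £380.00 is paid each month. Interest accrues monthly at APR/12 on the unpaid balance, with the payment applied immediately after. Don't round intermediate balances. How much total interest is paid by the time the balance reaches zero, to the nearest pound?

Promo months 1–15 at r₀ = 4.9%/12 = 0.00408333; months 16+ at r₁ = 15.5%/12 = 0.0129167.
After month 15: iterate B ← B·(1+r₀) − £380.00 for 15 months → £6,436.63.
Then at r₁ with £380.00/mo: n₂ = −ln(1 − r₁·B/P)/ln(1+r₁) ≈ 19.24 → 20 more payments.
Total paid = 34·£380.00 + £91.18 = £13,011.18; interest = £13,011.18 − £11,573.00 = £1,438.18.

£1,438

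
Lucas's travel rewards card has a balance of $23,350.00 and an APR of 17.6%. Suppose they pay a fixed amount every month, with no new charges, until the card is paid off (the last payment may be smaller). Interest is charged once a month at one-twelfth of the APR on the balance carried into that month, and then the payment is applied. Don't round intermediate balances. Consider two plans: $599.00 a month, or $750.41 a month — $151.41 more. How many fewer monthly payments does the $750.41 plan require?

17 fewer payments

Monthly rate r = 17.6%/12 = 1.46667% = 0.0146667.
At $599.00/mo: n = ⌈−ln(1 − rB₀/P)/ln(1+r)⌉ = 59 payments (last $145.37); total interest = total paid − $23,350.00 = $11,537.37.
At $750.41/mo: 42 payments (last $646.19); total interest $8,063.00.
Payments saved = 59 − 42 = 17.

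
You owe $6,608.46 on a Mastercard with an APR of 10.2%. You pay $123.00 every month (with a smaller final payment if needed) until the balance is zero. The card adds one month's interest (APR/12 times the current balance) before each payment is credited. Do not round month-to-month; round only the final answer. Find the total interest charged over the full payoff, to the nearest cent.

Monthly rate r = 10.2%/12 = 0.85% = 0.0085.
Payoff takes n = ⌈−ln(1 − rB₀/P)/ln(1+r)⌉ = ⌈72.076⌉ = 73 payments; the last is $9.44.
Total paid = 72·$123.00 + $9.44 = $8,865.44.
Total interest = total paid − principal = $8,865.44 − $6,608.46 = $2,256.98.

$2,256.98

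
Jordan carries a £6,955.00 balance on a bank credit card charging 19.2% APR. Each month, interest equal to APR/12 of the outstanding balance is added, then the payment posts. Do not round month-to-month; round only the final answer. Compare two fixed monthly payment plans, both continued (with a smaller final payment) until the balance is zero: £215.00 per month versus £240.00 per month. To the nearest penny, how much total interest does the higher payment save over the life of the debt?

£453.54

Monthly rate r = 19.2%/12 = 1.6% = 0.016.
At £215.00/mo: n = ⌈−ln(1 − rB₀/P)/ln(1+r)⌉ = 46 payments (last £198.45); total interest = total paid − £6,955.00 = £2,918.45.
At £240.00/mo: 40 payments (last £59.91); total interest £2,464.91.
Interest saved = £2,918.45 − £2,464.91 = £453.54.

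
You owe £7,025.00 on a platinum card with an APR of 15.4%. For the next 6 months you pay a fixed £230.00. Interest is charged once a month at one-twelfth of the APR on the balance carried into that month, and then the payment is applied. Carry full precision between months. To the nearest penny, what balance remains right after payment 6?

Monthly rate r = 15.4%/12 = 1.28333% = 0.0128333.
Each month: B ← B·(1+r) − £230.00.
Month 1: interest £90.15; balance after payment £6,885.15.
Month 2: interest £88.36; balance after payment £6,743.51.
Month 3: interest £86.54; balance after payment £6,600.06.
Month 4: interest £84.70; balance after payment £6,454.76.
Month 5: interest £82.84; balance after payment £6,307.59.
Month 6: interest £80.95; balance after payment £6,158.54.

£6,158.54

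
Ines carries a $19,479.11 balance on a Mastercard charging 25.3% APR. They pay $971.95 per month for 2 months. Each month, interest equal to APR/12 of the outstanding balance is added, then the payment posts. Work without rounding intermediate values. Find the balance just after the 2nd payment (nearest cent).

$18,344.75

Monthly rate r = 25.3%/12 = 2.10833% = 0.0210833.
Each month: B ← B·(1+r) − $971.95.
Month 1: interest $410.68; balance after payment $18,917.84.
Month 2: interest $398.85; balance after payment $18,344.75.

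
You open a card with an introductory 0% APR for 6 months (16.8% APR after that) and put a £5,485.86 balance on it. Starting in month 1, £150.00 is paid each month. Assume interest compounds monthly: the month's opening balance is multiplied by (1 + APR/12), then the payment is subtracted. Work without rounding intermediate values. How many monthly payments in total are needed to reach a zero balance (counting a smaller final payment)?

47 months

Promo months 1–6 at r₀ = 0%/12 = 0; months 7+ at r₁ = 16.8%/12 = 0.014.
After month 6 (no interest yet): B = £5,485.86 − 6·£150.00 = £4,585.86.
Then at r₁ with £150.00/mo: n₂ = −ln(1 − r₁·B/P)/ln(1+r₁) ≈ 40.18 → 41 more payments.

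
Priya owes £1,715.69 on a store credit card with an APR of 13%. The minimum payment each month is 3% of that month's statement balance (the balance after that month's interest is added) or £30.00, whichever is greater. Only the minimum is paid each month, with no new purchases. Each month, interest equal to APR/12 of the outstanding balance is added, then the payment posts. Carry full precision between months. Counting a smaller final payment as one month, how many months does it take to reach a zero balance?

69 months

Monthly rate r = 13%/12 = 1.08333% = 0.0108333.
While 3% of the post-interest balance exceeds £30.00, each month B ← (B·(1+r))·(1 − 0.03), i.e. B shrinks by the factor (1+r)·0.97 = 0.98051.
This holds for months 1–28. Entering month 29 the balance is £988.72; 3% of the post-interest balance is now below £30.00, so the flat £30.00 minimum applies from here.
From month 29 a fixed £30.00 at rate r clears £988.72 in 41 more payments. Total: 28 + 41 = 69 months.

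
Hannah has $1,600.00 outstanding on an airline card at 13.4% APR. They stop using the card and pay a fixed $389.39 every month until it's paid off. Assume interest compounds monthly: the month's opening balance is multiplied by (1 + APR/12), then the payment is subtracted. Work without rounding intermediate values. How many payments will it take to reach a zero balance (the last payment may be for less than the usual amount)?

Monthly rate r = 13.4%/12 = 1.11667% = 0.0111667.
Recurrence: B ← B·(1+r) − $389.39.
Month 1: interest $17.87; balance after payment $1,228.48.
Month 2: interest $13.72; balance after payment $852.80.
Month 3: interest $9.52; balance after payment $472.94.
Month 4: interest $5.28; balance after payment $88.83.
Month 5: interest $0.99; balance after payment $0.00.

5 months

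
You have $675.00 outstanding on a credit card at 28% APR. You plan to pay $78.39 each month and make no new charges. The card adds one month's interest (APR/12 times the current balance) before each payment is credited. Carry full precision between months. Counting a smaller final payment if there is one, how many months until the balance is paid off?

Monthly rate r = 28%/12 = 2.33333% = 0.0233333.
Recurrence: B ← B·(1+r) − $78.39.
Month 1: interest $15.75; balance after payment $612.36.
Month 2: interest $14.29; balance after payment $548.26.
Closed form: n = −ln(1 − rB₀/P)/ln(1+r) = −ln(0.79908)/ln(1.02333) ≈ 9.724, so the balance reaches zero during payment 10.

10 months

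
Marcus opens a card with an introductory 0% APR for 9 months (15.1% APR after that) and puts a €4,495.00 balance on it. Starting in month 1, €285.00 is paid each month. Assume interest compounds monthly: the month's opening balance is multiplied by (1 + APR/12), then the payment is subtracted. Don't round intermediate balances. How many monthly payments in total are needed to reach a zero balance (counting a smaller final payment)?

Promo months 1–9 at r₀ = 0%/12 = 0; months 10+ at r₁ = 15.1%/12 = 0.0125833.
After month 9 (no interest yet): B = €4,495.00 − 9·€285.00 = €1,930.00.
Then at r₁ with €285.00/mo: n₂ = −ln(1 − r₁·B/P)/ln(1+r₁) ≈ 7.12 → 8 more payments.

17 payments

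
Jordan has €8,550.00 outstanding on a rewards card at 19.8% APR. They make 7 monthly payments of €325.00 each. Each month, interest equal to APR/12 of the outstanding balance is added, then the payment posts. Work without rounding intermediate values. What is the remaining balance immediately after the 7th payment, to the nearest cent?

Monthly rate r = 19.8%/12 = 1.65% = 0.0165.
Each month: B ← B·(1+r) − €325.00.
Month 1: interest €141.08; balance after payment €8,366.08.
Month 2: interest €138.04; balance after payment €8,179.12.
Month 3: interest €134.96; balance after payment €7,989.07.
Month 4: interest €131.82; balance after payment €7,795.89.
Month 5: interest €128.63; balance after payment €7,599.52.
Month 6: interest €125.39; balance after payment €7,399.91.
Month 7: interest €122.10; balance after payment €7,197.01.

€7,197.01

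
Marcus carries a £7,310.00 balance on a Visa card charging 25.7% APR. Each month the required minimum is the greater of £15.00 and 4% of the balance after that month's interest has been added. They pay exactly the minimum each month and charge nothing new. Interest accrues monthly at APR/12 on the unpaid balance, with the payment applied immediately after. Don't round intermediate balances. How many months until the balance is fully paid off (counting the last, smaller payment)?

Monthly rate r = 25.7%/12 = 2.14167% = 0.0214167.
While 4% of the post-interest balance exceeds £15.00, each month B ← (B·(1+r))·(1 − 0.04), i.e. B shrinks by the factor (1+r)·0.96 = 0.98056.
This holds for months 1–153. Entering month 154 the balance is £362.63; 4% of the post-interest balance is now below £15.00, so the flat £15.00 minimum applies from here.
From month 154 a fixed £15.00 at rate r clears £362.63 in 35 more payments. Total: 153 + 35 = 188 months.

188 months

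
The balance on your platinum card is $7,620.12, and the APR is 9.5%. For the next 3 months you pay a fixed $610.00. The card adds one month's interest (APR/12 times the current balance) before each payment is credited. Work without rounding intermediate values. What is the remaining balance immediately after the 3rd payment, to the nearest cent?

$5,958.01

Monthly rate r = 9.5%/12 = 0.791667% = 0.00791667.
Each month: B ← B·(1+r) − $610.00.
Month 1: interest $60.33; balance after payment $7,070.45.
Month 2: interest $55.97; balance after payment $6,516.42.
Month 3: interest $51.59; balance after payment $5,958.01.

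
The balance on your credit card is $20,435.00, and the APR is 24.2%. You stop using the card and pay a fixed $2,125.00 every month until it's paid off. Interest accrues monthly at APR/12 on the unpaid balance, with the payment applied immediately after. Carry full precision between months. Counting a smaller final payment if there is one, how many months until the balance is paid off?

Monthly rate r = 24.2%/12 = 2.01667% = 0.0201667.
Recurrence: B ← B·(1+r) − $2,125.00.
Month 1: interest $412.11; balance after payment $18,722.11.
Month 2: interest $377.56; balance after payment $16,974.67.
Closed form: n = −ln(1 − rB₀/P)/ln(1+r) = −ln(0.80607)/ln(1.02017) ≈ 10.798, so the balance reaches zero during payment 11.

11 months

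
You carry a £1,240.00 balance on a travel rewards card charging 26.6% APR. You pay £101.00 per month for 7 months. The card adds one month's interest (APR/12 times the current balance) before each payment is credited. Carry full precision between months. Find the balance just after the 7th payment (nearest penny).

£689.89

Monthly rate r = 26.6%/12 = 2.21667% = 0.0221667.
Each month: B ← B·(1+r) − £101.00.
Month 1: interest £27.49; balance after payment £1,166.49.
Month 2: interest £25.86; balance after payment £1,091.34.
Month 3: interest £24.19; balance after payment £1,014.54.
Month 4: interest £22.49; balance after payment £936.02.
Month 5: interest £20.75; balance after payment £855.77.
Month 6: interest £18.97; balance after payment £773.74.
Month 7: interest £17.15; balance after payment £689.89.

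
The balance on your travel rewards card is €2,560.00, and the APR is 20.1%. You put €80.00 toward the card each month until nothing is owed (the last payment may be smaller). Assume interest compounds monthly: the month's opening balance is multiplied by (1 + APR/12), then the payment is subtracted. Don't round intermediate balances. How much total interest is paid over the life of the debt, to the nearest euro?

Monthly rate r = 20.1%/12 = 1.675% = 0.01675.
Payoff takes n = ⌈−ln(1 − rB₀/P)/ln(1+r)⌉ = ⌈46.226⌉ = 47 payments; the last is €18.19.
Total paid = 46·€80.00 + €18.19 = €3,698.19.
Total interest = total paid − principal = €3,698.19 − €2,560.00 = €1,138.19.

€1,138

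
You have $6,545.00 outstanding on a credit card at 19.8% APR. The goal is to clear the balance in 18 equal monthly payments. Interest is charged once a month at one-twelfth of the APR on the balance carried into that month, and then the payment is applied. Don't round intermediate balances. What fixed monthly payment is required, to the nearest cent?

Monthly rate r = 19.8%/12 = 1.65% = 0.0165.
Level-payment amortization: P = B₀·r / (1 − (1+r)^(−n)) = 6545.00·0.0165 / (1 − 1.0165^(−18)).
Denominator 1 − (1+r)^(−18) = 0.255152942.
P = 107.993 / 0.255152942 ≈ 423.25.

$423.25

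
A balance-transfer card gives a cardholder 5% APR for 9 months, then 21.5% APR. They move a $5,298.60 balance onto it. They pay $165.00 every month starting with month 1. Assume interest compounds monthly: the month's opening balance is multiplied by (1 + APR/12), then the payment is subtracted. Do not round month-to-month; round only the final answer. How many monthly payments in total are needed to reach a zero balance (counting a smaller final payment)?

Promo months 1–9 at r₀ = 5%/12 = 0.00416667; months 10+ at r₁ = 21.5%/12 = 0.0179167.
After month 9: iterate B ← B·(1+r₀) − $165.00 for 9 months → $3,990.65.
Then at r₁ with $165.00/mo: n₂ = −ln(1 − r₁·B/P)/ln(1+r₁) ≈ 31.98 → 32 more payments.

41 payments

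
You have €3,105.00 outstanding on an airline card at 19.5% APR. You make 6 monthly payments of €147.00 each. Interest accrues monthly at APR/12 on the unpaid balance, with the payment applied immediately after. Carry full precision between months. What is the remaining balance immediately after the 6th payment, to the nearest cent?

€2,501.69

Monthly rate r = 19.5%/12 = 1.625% = 0.01625.
Each month: B ← B·(1+r) − €147.00.
Month 1: interest €50.46; balance after payment €3,008.46.
Month 2: interest €48.89; balance after payment €2,910.34.
Month 3: interest €47.29; balance after payment €2,810.64.
Month 4: interest €45.67; balance after payment €2,709.31.
Month 5: interest €44.03; balance after payment €2,606.34.
Month 6: interest €42.35; balance after payment €2,501.69.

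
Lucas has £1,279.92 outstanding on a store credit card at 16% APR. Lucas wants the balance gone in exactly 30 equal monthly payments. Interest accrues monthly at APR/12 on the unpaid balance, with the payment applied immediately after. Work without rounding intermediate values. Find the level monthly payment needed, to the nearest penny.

£52.04

Monthly rate r = 16%/12 = 1.33333% = 0.0133333.
Level-payment amortization: P = B₀·r / (1 − (1+r)^(−n)) = 1279.92·0.0133333 / (1 − 1.01333^(−30)).
Denominator 1 − (1+r)^(−30) = 0.327905822.
P = 17.0656 / 0.327905822 ≈ 52.04.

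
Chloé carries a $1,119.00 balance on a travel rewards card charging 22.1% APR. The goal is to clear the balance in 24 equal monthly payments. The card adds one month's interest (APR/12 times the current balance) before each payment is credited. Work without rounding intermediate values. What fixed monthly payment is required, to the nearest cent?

$58.11

Monthly rate r = 22.1%/12 = 1.84167% = 0.0184167.
Level-payment amortization: P = B₀·r / (1 − (1+r)^(−n)) = 1119.00·0.0184167 / (1 − 1.01842^(−24)).
Denominator 1 − (1+r)^(−24) = 0.354660799.
P = 20.6083 / 0.354660799 ≈ 58.11.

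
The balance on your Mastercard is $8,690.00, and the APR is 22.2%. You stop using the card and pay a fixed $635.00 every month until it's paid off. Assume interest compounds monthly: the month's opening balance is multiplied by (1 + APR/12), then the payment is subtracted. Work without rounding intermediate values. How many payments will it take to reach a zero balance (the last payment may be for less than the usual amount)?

16 payments

Monthly rate r = 22.2%/12 = 1.85% = 0.0185.
Recurrence: B ← B·(1+r) − $635.00.
Month 1: interest $160.76; balance after payment $8,215.76.
Month 2: interest $151.99; balance after payment $7,732.76.
Closed form: n = −ln(1 − rB₀/P)/ln(1+r) = −ln(0.74683)/ln(1.0185) ≈ 15.925, so the balance reaches zero during payment 16.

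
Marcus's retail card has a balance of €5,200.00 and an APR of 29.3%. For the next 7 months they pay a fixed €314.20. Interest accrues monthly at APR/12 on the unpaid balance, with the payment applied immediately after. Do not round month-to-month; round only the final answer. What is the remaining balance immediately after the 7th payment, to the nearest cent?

€3,789.36

Monthly rate r = 29.3%/12 = 2.44167% = 0.0244167.
Each month: B ← B·(1+r) − €314.20.
Month 1: interest €126.97; balance after payment €5,012.77.
Month 2: interest €122.40; balance after payment €4,820.96.
Month 3: interest €117.71; balance after payment €4,624.47.
Month 4: interest €112.91; balance after payment €4,423.19.
Month 5: interest €108.00; balance after payment €4,216.99.
Month 6: interest €102.96; balance after payment €4,005.75.
Month 7: interest €97.81; balance after payment €3,789.36.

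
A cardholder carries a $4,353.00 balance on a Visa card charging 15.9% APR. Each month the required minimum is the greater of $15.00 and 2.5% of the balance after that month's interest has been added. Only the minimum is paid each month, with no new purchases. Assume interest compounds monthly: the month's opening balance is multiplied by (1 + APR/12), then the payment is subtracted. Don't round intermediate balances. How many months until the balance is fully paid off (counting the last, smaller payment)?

Monthly rate r = 15.9%/12 = 1.325% = 0.01325.
While 2.5% of the post-interest balance exceeds $15.00, each month B ← (B·(1+r))·(1 − 0.025), i.e. B shrinks by the factor (1+r)·0.975 = 0.98792.
This holds for months 1–165. Entering month 166 the balance is $585.86; 2.5% of the post-interest balance is now below $15.00, so the flat $15.00 minimum applies from here.
From month 166 a fixed $15.00 at rate r clears $585.86 in 56 more payments. Total: 165 + 56 = 221 months.

221 months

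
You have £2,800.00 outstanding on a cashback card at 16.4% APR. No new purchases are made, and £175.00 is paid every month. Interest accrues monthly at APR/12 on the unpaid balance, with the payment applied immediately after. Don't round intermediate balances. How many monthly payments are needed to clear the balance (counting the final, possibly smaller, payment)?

19 months

Monthly rate r = 16.4%/12 = 1.36667% = 0.0136667.
Recurrence: B ← B·(1+r) − £175.00.
Month 1: interest £38.27; balance after payment £2,663.27.
Month 2: interest £36.40; balance after payment £2,524.66.
Closed form: n = −ln(1 − rB₀/P)/ln(1+r) = −ln(0.78133)/ln(1.01367) ≈ 18.178, so the balance reaches zero during payment 19.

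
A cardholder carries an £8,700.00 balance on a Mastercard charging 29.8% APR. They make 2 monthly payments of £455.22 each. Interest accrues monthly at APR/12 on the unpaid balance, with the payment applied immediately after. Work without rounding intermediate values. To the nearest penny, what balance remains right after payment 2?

Monthly rate r = 29.8%/12 = 2.48333% = 0.0248333.
Each month: B ← B·(1+r) − £455.22.
Month 1: interest £216.05; balance after payment £8,460.83.
Month 2: interest £210.11; balance after payment £8,215.72.

£8,215.72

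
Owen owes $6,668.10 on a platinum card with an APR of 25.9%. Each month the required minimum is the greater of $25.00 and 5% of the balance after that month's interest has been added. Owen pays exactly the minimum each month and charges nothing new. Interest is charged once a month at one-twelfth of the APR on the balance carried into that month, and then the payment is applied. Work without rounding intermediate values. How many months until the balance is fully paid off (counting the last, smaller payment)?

Monthly rate r = 25.9%/12 = 2.15833% = 0.0215833.
While 5% of the post-interest balance exceeds $25.00, each month B ← (B·(1+r))·(1 − 0.05), i.e. B shrinks by the factor (1+r)·0.95 = 0.9705.
This holds for months 1–88. Entering month 89 the balance is $478.38; 5% of the post-interest balance is now below $25.00, so the flat $25.00 minimum applies from here.
From month 89 a fixed $25.00 at rate r clears $478.38 in 25 more payments. Total: 88 + 25 = 113 months.

113 months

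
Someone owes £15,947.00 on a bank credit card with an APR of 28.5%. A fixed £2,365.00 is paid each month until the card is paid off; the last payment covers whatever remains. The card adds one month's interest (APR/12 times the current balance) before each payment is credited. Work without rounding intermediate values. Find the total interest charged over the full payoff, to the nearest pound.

Monthly rate r = 28.5%/12 = 2.375% = 0.02375.
Payoff takes n = ⌈−ln(1 − rB₀/P)/ln(1+r)⌉ = ⌈7.435⌉ = 8 payments; the last is £1,036.43.
Total paid = 7·£2,365.00 + £1,036.43 = £17,591.43.
Total interest = total paid − principal = £17,591.43 − £15,947.00 = £1,644.43.

£1,644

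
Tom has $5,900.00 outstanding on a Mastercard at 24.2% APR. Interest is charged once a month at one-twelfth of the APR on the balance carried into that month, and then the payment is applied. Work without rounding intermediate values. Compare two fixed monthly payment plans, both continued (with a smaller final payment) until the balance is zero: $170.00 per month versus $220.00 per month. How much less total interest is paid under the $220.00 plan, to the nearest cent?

Monthly rate r = 24.2%/12 = 2.01667% = 0.0201667.
At $170.00/mo: n = ⌈−ln(1 − rB₀/P)/ln(1+r)⌉ = 61 payments (last $48.75); total interest = total paid − $5,900.00 = $4,348.75.
At $220.00/mo: 39 payments (last $216.37); total interest $2,676.37.
Interest saved = $4,348.75 − $2,676.37 = $1,672.38.

$1,672.38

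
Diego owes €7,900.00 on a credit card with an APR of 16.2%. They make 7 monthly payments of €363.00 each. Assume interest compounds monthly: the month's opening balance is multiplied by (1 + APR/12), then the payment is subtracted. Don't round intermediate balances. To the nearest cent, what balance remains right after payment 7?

€6,031.22

Monthly rate r = 16.2%/12 = 1.35% = 0.0135.
Each month: B ← B·(1+r) − €363.00.
Month 1: interest €106.65; balance after payment €7,643.65.
Month 2: interest €103.19; balance after payment €7,383.84.
Month 3: interest €99.68; balance after payment €7,120.52.
Month 4: interest €96.13; balance after payment €6,853.65.
Month 5: interest €92.52; balance after payment €6,583.17.
Month 6: interest €88.87; balance after payment €6,309.05.
Month 7: interest €85.17; balance after payment €6,031.22.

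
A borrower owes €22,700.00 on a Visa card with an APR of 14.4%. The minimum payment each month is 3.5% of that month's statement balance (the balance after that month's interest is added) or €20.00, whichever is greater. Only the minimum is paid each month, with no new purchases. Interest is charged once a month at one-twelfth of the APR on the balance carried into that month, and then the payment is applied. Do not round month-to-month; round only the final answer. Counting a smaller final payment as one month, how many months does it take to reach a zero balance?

191 months

Monthly rate r = 14.4%/12 = 1.2% = 0.012.
While 3.5% of the post-interest balance exceeds €20.00, each month B ← (B·(1+r))·(1 − 0.035), i.e. B shrinks by the factor (1+r)·0.965 = 0.97658.
This holds for months 1–156. Entering month 157 the balance is €562.92; 3.5% of the post-interest balance is now below €20.00, so the flat €20.00 minimum applies from here.
From month 157 a fixed €20.00 at rate r clears €562.92 in 35 more payments. Total: 156 + 35 = 191 months.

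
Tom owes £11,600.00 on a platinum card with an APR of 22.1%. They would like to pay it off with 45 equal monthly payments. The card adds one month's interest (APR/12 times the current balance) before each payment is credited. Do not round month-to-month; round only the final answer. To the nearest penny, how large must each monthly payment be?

£381.42

Monthly rate r = 22.1%/12 = 1.84167% = 0.0184167.
Level-payment amortization: P = B₀·r / (1 − (1+r)^(−n)) = 11600.00·0.0184167 / (1 − 1.01842^(−45)).
Denominator 1 − (1+r)^(−45) = 0.560101392.
P = 213.633 / 0.560101392 ≈ 381.42.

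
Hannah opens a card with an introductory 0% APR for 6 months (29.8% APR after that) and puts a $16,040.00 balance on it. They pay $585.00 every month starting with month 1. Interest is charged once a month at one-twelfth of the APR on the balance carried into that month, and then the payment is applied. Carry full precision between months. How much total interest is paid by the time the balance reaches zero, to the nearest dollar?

Promo months 1–6 at r₀ = 0%/12 = 0; months 7+ at r₁ = 29.8%/12 = 0.0248333.
After month 6 (no interest yet): B = $16,040.00 − 6·$585.00 = $12,530.00.
Then at r₁ with $585.00/mo: n₂ = −ln(1 − r₁·B/P)/ln(1+r₁) ≈ 30.94 → 31 more payments.
Total paid = 36·$585.00 + $553.04 = $21,613.04; interest = $21,613.04 − $16,040.00 = $5,573.04.

$5,573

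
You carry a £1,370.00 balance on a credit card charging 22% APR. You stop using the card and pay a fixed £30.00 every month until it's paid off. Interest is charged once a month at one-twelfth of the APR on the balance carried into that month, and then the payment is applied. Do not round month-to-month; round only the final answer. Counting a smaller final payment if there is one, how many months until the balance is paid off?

Monthly rate r = 22%/12 = 1.83333% = 0.0183333.
Recurrence: B ← B·(1+r) − £30.00.
Month 1: interest £25.12; balance after payment £1,365.12.
Month 2: interest £25.03; balance after payment £1,360.14.
Closed form: n = −ln(1 − rB₀/P)/ln(1+r) = −ln(0.16278)/ln(1.01833) ≈ 99.925, so the balance reaches zero during payment 100.

100 payments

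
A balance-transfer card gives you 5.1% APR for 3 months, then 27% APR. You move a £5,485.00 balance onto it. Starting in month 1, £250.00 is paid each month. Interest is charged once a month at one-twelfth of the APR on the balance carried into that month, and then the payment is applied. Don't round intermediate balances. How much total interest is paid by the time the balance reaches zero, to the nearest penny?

Promo months 1–3 at r₀ = 5.1%/12 = 0.00425; months 4+ at r₁ = 27%/12 = 0.0225.
After month 3: iterate B ← B·(1+r₀) − £250.00 for 3 months → £4,802.04.
Then at r₁ with £250.00/mo: n₂ = −ln(1 − r₁·B/P)/ln(1+r₁) ≈ 25.44 → 26 more payments.
Total paid = 28·£250.00 + £109.58 = £7,109.58; interest = £7,109.58 − £5,485.00 = £1,624.58.

£1,624.58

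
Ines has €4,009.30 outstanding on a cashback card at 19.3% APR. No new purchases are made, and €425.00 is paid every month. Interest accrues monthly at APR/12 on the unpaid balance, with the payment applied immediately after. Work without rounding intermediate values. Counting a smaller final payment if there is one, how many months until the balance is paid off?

11 payments

Monthly rate r = 19.3%/12 = 1.60833% = 0.0160833.
Recurrence: B ← B·(1+r) − €425.00.
Month 1: interest €64.48; balance after payment €3,648.78.
Month 2: interest €58.68; balance after payment €3,282.47.
Closed form: n = −ln(1 − rB₀/P)/ln(1+r) = −ln(0.84828)/ln(1.01608) ≈ 10.313, so the balance reaches zero during payment 11.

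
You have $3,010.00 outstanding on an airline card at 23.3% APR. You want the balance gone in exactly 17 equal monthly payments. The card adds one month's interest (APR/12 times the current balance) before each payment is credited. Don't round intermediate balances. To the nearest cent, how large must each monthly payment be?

Monthly rate r = 23.3%/12 = 1.94167% = 0.0194167.
Level-payment amortization: P = B₀·r / (1 − (1+r)^(−n)) = 3010.00·0.0194167 / (1 − 1.01942^(−17)).
Denominator 1 − (1+r)^(−17) = 0.278858323.
P = 58.4442 / 0.278858323 ≈ 209.58.

$209.58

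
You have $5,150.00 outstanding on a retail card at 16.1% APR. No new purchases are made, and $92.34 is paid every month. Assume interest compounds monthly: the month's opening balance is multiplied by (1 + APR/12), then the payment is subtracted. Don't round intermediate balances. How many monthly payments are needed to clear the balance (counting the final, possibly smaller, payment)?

Monthly rate r = 16.1%/12 = 1.34167% = 0.0134167.
Recurrence: B ← B·(1+r) − $92.34.
Month 1: interest $69.10; balance after payment $5,126.76.
Month 2: interest $68.78; balance after payment $5,103.20.
Closed form: n = −ln(1 − rB₀/P)/ln(1+r) = −ln(0.25172)/ln(1.01342) ≈ 103.502, so the balance reaches zero during payment 104.

104 payments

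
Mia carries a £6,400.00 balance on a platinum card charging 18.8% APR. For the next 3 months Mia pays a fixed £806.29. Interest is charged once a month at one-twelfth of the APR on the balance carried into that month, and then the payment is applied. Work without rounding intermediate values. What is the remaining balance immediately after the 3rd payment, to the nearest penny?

£4,248.57

Monthly rate r = 18.8%/12 = 1.56667% = 0.0156667.
Each month: B ← B·(1+r) − £806.29.
Month 1: interest £100.27; balance after payment £5,693.98.
Month 2: interest £89.21; balance after payment £4,976.89.
Month 3: interest £77.97; balance after payment £4,248.57.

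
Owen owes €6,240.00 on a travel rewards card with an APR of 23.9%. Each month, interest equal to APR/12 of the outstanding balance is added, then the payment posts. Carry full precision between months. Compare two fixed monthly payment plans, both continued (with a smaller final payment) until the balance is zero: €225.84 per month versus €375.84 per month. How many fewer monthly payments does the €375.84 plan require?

20 fewer payments

Monthly rate r = 23.9%/12 = 1.99167% = 0.0199167.
At €225.84/mo: n = ⌈−ln(1 − rB₀/P)/ln(1+r)⌉ = 41 payments (last €118.97); total interest = total paid − €6,240.00 = €2,912.57.
At €375.84/mo: 21 payments (last €135.47); total interest €1,412.27.
Payments saved = 41 − 21 = 20.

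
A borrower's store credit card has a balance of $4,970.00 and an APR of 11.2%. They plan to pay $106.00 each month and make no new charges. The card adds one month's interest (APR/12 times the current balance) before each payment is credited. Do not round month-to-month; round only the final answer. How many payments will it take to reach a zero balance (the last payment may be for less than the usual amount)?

Monthly rate r = 11.2%/12 = 0.933333% = 0.00933333.
Recurrence: B ← B·(1+r) − $106.00.
Month 1: interest $46.39; balance after payment $4,910.39.
Month 2: interest $45.83; balance after payment $4,850.22.
Closed form: n = −ln(1 − rB₀/P)/ln(1+r) = −ln(0.56239)/ln(1.00933) ≈ 61.954, so the balance reaches zero during payment 62.

62 payments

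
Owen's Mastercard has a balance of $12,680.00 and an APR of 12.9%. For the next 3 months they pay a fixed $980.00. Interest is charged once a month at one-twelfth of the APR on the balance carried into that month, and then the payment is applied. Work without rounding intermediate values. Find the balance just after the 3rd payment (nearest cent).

Monthly rate r = 12.9%/12 = 1.075% = 0.01075.
Each month: B ← B·(1+r) − $980.00.
Month 1: interest $136.31; balance after payment $11,836.31.
Month 2: interest $127.24; balance after payment $10,983.55.
Month 3: interest $118.07; balance after payment $10,121.62.

$10,121.62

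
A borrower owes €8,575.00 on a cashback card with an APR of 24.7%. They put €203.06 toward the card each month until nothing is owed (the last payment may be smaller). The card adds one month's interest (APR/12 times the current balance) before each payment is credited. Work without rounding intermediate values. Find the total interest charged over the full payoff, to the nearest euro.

€11,699

Monthly rate r = 24.7%/12 = 2.05833% = 0.0205833.
Payoff takes n = ⌈−ln(1 − rB₀/P)/ln(1+r)⌉ = ⌈99.840⌉ = 100 payments; the last is €170.82.
Total paid = 99·€203.06 + €170.82 = €20,273.76.
Total interest = total paid − principal = €20,273.76 − €8,575.00 = €11,698.76.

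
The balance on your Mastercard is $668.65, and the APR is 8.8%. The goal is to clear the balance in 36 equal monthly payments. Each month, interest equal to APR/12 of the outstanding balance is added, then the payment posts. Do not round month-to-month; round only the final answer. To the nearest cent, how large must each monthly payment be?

Monthly rate r = 8.8%/12 = 0.733333% = 0.00733333.
Level-payment amortization: P = B₀·r / (1 − (1+r)^(−n)) = 668.65·0.00733333 / (1 − 1.00733^(−36)).
Denominator 1 − (1+r)^(−36) = 0.23128632.
P = 4.90343 / 0.23128632 ≈ 21.20.

$21.20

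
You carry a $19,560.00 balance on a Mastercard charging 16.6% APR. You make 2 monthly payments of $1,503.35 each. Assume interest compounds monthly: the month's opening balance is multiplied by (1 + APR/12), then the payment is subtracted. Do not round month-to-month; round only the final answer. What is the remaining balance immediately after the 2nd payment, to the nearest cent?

Monthly rate r = 16.6%/12 = 1.38333% = 0.0138333.
Each month: B ← B·(1+r) − $1,503.35.
Month 1: interest $270.58; balance after payment $18,327.23.
Month 2: interest $253.53; balance after payment $17,077.41.

$17,077.41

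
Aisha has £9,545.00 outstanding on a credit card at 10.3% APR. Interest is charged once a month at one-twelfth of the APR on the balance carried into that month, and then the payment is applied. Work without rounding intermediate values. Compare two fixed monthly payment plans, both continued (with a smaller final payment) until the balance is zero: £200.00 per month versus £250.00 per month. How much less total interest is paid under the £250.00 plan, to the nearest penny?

£718.03

Monthly rate r = 10.3%/12 = 0.858333% = 0.00858333.
At £200.00/mo: n = ⌈−ln(1 − rB₀/P)/ln(1+r)⌉ = 62 payments (last £132.94); total interest = total paid − £9,545.00 = £2,787.94.
At £250.00/mo: 47 payments (last £114.91); total interest £2,069.91.
Interest saved = £2,787.94 − £2,069.91 = £718.03.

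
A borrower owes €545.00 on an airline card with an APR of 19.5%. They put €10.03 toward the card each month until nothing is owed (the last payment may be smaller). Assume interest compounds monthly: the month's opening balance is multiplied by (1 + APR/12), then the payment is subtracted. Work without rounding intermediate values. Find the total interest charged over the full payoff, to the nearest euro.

€790

Monthly rate r = 19.5%/12 = 1.625% = 0.01625.
Payoff takes n = ⌈−ln(1 − rB₀/P)/ln(1+r)⌉ = ⌈133.093⌉ = 134 payments; the last is €0.94.
Total paid = 133·€10.03 + €0.94 = €1,334.93.
Total interest = total paid − principal = €1,334.93 − €545.00 = €789.93.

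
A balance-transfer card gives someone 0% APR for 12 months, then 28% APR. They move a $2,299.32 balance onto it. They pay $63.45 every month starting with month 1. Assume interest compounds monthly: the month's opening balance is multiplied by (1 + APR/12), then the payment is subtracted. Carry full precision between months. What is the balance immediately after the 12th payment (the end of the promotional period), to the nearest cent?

Promo months 1–12 at r₀ = 0%/12 = 0; months 13+ at r₁ = 28%/12 = 0.0233333.
After month 12 (no interest yet): B = $2,299.32 − 12·$63.45 = $1,537.92.

$1,537.92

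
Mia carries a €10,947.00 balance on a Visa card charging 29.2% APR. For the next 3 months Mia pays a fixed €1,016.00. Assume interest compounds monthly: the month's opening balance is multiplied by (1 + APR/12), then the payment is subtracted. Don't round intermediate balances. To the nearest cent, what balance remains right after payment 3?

Monthly rate r = 29.2%/12 = 2.43333% = 0.0243333.
Each month: B ← B·(1+r) − €1,016.00.
Month 1: interest €266.38; balance after payment €10,197.38.
Month 2: interest €248.14; balance after payment €9,429.51.
Month 3: interest €229.45; balance after payment €8,642.96.

€8,642.96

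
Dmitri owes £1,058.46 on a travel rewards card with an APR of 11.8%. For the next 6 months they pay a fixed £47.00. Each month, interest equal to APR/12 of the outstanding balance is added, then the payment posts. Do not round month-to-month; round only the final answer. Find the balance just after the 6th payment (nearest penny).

£833.44

Monthly rate r = 11.8%/12 = 0.983333% = 0.00983333.
Each month: B ← B·(1+r) − £47.00.
Month 1: interest £10.41; balance after payment £1,021.87.
Month 2: interest £10.05; balance after payment £984.92.
Month 3: interest £9.69; balance after payment £947.60.
Month 4: interest £9.32; balance after payment £909.92.
Month 5: interest £8.95; balance after payment £871.87.
Month 6: interest £8.57; balance after payment £833.44.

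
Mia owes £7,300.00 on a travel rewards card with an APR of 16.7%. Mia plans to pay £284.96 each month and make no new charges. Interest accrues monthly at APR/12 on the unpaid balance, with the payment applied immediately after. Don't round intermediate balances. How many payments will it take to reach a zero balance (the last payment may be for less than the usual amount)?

32 payments

Monthly rate r = 16.7%/12 = 1.39167% = 0.0139167.
Recurrence: B ← B·(1+r) − £284.96.
Month 1: interest £101.59; balance after payment £7,116.63.
Month 2: interest £99.04; balance after payment £6,930.71.
Closed form: n = −ln(1 − rB₀/P)/ln(1+r) = −ln(0.64349)/ln(1.01392) ≈ 31.898, so the balance reaches zero during payment 32.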